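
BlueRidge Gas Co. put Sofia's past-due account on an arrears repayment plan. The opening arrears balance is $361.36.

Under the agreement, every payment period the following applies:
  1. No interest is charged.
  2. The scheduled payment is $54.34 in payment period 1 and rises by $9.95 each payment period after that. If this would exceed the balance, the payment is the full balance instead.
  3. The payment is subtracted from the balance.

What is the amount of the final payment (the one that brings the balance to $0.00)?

Payment period 1: $361.36 − $54.34 → $307.02
Payment period 2: $307.02 − $64.29 → $242.73
Payment period 3: $242.73 − $74.24 → $168.49
Payment period 4: $168.49 − $84.19 → $84.30
Payment period 5: $84.30 − $84.30 → $0.00

$84.30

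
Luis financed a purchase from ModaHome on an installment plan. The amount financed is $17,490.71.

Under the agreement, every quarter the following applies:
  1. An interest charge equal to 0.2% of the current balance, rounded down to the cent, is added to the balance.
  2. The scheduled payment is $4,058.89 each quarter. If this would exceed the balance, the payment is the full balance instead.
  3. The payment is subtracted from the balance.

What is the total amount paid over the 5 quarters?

$17,584.95

# | Opening | Interest | Payment | End bal
1 | $17,490.71 | $34.98 | $4,058.89 | $13,466.80
2 | $13,466.80 | $26.93 | $4,058.89 | $9,434.84
3 | $9,434.84 | $18.86 | $4,058.89 | $5,394.81
4 | $5,394.81 | $10.78 | $4,058.89 | $1,346.70
5 | $1,346.70 | $2.69 | $1,349.39 | $0.00
Total paid: $17,584.95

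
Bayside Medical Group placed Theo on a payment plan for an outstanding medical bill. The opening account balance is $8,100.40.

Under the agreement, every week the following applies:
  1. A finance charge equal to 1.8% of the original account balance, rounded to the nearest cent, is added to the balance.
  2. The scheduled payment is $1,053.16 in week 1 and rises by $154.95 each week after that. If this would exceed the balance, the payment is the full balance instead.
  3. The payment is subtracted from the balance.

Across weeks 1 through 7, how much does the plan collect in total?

Week 1: opening $8,100.40; interest $145.81 → $8,246.21; payment $1,053.16; balance $7,193.05
Week 2: opening $7,193.05; interest $145.81 → $7,338.86; payment $1,208.11; balance $6,130.75
Week 3: opening $6,130.75; interest $145.81 → $6,276.56; payment $1,363.06; balance $4,913.50
Week 4: opening $4,913.50; interest $145.81 → $5,059.31; payment $1,518.01; balance $3,541.30
Week 5: opening $3,541.30; interest $145.81 → $3,687.11; payment $1,672.96; balance $2,014.15
Week 6: opening $2,014.15; interest $145.81 → $2,159.96; payment $1,827.91; balance $332.05
Week 7: opening $332.05; interest $145.81 → $477.86; payment $477.86; balance $0.00
Total paid: $9,121.07

$9,121.07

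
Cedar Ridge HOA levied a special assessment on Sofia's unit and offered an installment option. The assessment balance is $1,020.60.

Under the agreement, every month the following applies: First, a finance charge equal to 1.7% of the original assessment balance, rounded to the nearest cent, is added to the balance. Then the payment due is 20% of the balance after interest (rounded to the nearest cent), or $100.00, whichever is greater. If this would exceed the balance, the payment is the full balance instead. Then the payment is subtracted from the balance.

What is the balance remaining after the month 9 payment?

$45.77

Month 1: opening $1,020.60; interest $17.35 → $1,037.95; payment $207.59; balance $830.36
Month 2: opening $830.36; interest $17.35 → $847.71; payment $169.54; balance $678.17
Month 3: opening $678.17; interest $17.35 → $695.52; payment $139.10; balance $556.42
Month 4: opening $556.42; interest $17.35 → $573.77; payment $114.75; balance $459.02
Month 5: opening $459.02; interest $17.35 → $476.37; payment $100.00; balance $376.37
Month 6: opening $376.37; interest $17.35 → $393.72; payment $100.00; balance $293.72
Month 7: opening $293.72; interest $17.35 → $311.07; payment $100.00; balance $211.07
Month 8: opening $211.07; interest $17.35 → $228.42; payment $100.00; balance $128.42
Month 9: opening $128.42; interest $17.35 → $145.77; payment $100.00; balance $45.77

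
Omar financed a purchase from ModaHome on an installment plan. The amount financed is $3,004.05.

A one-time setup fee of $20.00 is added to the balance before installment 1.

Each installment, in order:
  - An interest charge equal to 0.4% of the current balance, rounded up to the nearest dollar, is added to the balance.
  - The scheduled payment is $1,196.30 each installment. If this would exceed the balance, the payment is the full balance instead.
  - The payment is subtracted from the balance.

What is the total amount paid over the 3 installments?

Installment 1: opening $3,024.05; interest $13.00 → $3,037.05; payment $1,196.30; balance $1,840.75
Installment 2: opening $1,840.75; interest $8.00 → $1,848.75; payment $1,196.30; balance $652.45
Installment 3: opening $652.45; interest $3.00 → $655.45; payment $655.45; balance $0.00
Total paid: $3,048.05

$3,048.05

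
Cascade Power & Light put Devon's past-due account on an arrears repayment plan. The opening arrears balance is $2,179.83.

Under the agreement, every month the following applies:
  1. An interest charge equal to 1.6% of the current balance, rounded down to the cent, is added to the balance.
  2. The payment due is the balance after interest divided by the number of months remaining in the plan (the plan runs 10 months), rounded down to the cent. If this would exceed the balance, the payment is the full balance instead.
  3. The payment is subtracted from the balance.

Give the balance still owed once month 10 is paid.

Month 1: opening $2,179.83; interest $34.87 → $2,214.70; payment $221.47; balance $1,993.23
Month 2: opening $1,993.23; interest $31.89 → $2,025.12; payment $225.01; balance $1,800.11
Month 3: opening $1,800.11; interest $28.80 → $1,828.91; payment $228.61; balance $1,600.30
Month 4: opening $1,600.30; interest $25.60 → $1,625.90; payment $232.27; balance $1,393.63
Month 5: opening $1,393.63; interest $22.29 → $1,415.92; payment $235.98; balance $1,179.94
Month 6: opening $1,179.94; interest $18.87 → $1,198.81; payment $239.76; balance $959.05
Month 7: opening $959.05; interest $15.34 → $974.39; payment $243.59; balance $730.80
Month 8: opening $730.80; interest $11.69 → $742.49; payment $247.49; balance $495.00
Month 9: opening $495.00; interest $7.92 → $502.92; payment $251.46; balance $251.46
Month 10: opening $251.46; interest $4.02 → $255.48; payment $255.48; balance $0.00

$0.00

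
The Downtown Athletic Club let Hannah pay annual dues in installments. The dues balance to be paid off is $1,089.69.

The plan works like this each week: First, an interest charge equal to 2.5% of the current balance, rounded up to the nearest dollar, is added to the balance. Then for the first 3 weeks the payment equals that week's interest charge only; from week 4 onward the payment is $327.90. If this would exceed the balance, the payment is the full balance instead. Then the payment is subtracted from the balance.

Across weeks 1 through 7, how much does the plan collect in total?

Week 1: opening $1,089.69; interest $28.00 → $1,117.69; payment $28.00; balance $1,089.69
Week 2: opening $1,089.69; interest $28.00 → $1,117.69; payment $28.00; balance $1,089.69
Week 3: opening $1,089.69; interest $28.00 → $1,117.69; payment $28.00; balance $1,089.69
Week 4: opening $1,089.69; interest $28.00 → $1,117.69; payment $327.90; balance $789.79
Week 5: opening $789.79; interest $20.00 → $809.79; payment $327.90; balance $481.89
Week 6: opening $481.89; interest $13.00 → $494.89; payment $327.90; balance $166.99
Week 7: opening $166.99; interest $5.00 → $171.99; payment $171.99; balance $0.00
Total paid: $1,239.69

$1,239.69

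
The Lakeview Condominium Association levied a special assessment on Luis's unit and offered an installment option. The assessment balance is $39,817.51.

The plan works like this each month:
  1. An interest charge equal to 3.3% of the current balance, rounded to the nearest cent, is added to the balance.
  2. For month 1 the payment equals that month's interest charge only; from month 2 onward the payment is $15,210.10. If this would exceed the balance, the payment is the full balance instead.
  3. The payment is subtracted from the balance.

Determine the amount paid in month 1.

Month 1: opening $39,817.51; interest $1,313.98 → $41,131.49; payment $1,313.98; balance $39,817.51

$1,313.98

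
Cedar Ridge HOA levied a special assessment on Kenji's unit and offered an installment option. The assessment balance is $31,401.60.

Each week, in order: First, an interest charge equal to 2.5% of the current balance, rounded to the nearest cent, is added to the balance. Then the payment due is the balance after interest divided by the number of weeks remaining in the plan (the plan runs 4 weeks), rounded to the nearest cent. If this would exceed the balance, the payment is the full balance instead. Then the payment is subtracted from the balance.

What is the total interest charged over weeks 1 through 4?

$2,012.28

Week 1: $31,401.60 +$785.04 interest = $32,186.64; pay $8,046.66 → $24,139.98
Week 2: $24,139.98 +$603.50 interest = $24,743.48; pay $8,247.83 → $16,495.65
Week 3: $16,495.65 +$412.39 interest = $16,908.04; pay $8,454.02 → $8,454.02
Week 4: $8,454.02 +$211.35 interest = $8,665.37; pay $8,665.37 → $0.00
Total interest: $785.04 + $603.50 + $412.39 + $211.35 = $2,012.28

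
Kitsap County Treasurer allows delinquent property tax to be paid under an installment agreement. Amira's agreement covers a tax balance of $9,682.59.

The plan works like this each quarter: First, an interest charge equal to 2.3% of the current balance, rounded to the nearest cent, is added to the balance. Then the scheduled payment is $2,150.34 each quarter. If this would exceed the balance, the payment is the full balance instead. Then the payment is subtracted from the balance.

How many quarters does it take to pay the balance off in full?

Quarter 1: $9,682.59 +$222.70 interest = $9,905.29; pay $2,150.34 → $7,754.95
Quarter 2: $7,754.95 +$178.36 interest = $7,933.31; pay $2,150.34 → $5,782.97
Quarter 3: $5,782.97 +$133.01 interest = $5,915.98; pay $2,150.34 → $3,765.64
Quarter 4: $3,765.64 +$86.61 interest = $3,852.25; pay $2,150.34 → $1,701.91
Quarter 5: $1,701.91 +$39.14 interest = $1,741.05; pay $1,741.05 → $0.00
Balance reaches $0.00 in quarter 5.

5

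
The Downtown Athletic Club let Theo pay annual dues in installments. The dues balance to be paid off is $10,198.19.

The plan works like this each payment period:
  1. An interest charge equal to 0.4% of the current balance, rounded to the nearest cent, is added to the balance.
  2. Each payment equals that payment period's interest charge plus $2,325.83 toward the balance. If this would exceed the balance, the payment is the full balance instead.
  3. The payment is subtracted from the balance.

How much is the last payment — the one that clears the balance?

Payment period 1: opening $10,198.19; interest $40.79 → $10,238.98; payment $2,366.62; balance $7,872.36
Payment period 2: opening $7,872.36; interest $31.49 → $7,903.85; payment $2,357.32; balance $5,546.53
Payment period 3: opening $5,546.53; interest $22.19 → $5,568.72; payment $2,348.02; balance $3,220.70
Payment period 4: opening $3,220.70; interest $12.88 → $3,233.58; payment $2,338.71; balance $894.87
Payment period 5: opening $894.87; interest $3.58 → $898.45; payment $898.45; balance $0.00

$898.45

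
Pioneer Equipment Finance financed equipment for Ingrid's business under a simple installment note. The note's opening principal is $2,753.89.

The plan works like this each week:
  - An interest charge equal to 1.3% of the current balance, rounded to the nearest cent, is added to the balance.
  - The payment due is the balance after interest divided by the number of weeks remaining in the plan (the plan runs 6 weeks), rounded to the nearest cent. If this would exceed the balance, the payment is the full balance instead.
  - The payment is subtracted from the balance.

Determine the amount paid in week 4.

$483.32

Week 1: opening $2,753.89; interest $35.80 → $2,789.69; payment $464.95; balance $2,324.74
Week 2: opening $2,324.74; interest $30.22 → $2,354.96; payment $470.99; balance $1,883.97
Week 3: opening $1,883.97; interest $24.49 → $1,908.46; payment $477.12; balance $1,431.34
Week 4: opening $1,431.34; interest $18.61 → $1,449.95; payment $483.32; balance $966.63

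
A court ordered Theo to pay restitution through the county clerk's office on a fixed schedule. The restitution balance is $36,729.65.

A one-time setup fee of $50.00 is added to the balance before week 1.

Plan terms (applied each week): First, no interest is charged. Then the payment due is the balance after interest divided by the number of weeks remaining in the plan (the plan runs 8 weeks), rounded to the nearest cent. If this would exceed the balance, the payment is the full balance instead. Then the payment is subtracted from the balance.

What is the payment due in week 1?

# | Opening | Payment | End bal
1 | $36,779.65 | $4,597.46 | $32,182.19

$4,597.46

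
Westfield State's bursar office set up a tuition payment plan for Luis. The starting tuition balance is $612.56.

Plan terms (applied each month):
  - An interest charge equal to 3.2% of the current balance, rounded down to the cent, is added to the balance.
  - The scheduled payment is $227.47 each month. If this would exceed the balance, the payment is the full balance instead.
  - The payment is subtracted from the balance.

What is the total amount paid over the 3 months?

Month 1: opening $612.56; interest $19.60 → $632.16; payment $227.47; balance $404.69
Month 2: opening $404.69; interest $12.95 → $417.64; payment $227.47; balance $190.17
Month 3: opening $190.17; interest $6.08 → $196.25; payment $196.25; balance $0.00
Total paid: $651.19

$651.19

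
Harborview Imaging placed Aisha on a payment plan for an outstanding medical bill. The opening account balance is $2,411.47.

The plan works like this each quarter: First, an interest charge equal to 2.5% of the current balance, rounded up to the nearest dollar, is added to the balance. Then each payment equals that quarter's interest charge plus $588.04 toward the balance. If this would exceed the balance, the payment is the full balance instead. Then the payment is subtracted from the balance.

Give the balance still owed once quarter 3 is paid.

$647.35

Quarter 1: opening $2,411.47; interest $61.00 → $2,472.47; payment $649.04; balance $1,823.43
Quarter 2: opening $1,823.43; interest $46.00 → $1,869.43; payment $634.04; balance $1,235.39
Quarter 3: opening $1,235.39; interest $31.00 → $1,266.39; payment $619.04; balance $647.35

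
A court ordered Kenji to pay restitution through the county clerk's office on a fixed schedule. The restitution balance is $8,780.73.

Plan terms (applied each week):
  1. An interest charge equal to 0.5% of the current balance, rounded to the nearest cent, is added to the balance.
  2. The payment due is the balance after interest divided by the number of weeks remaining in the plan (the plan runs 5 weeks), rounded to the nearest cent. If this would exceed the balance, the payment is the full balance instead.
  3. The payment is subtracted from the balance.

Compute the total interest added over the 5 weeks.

$132.60

Week 1: opening $8,780.73; interest $43.90 → $8,824.63; payment $1,764.93; balance $7,059.70
Week 2: opening $7,059.70; interest $35.30 → $7,095.00; payment $1,773.75; balance $5,321.25
Week 3: opening $5,321.25; interest $26.61 → $5,347.86; payment $1,782.62; balance $3,565.24
Week 4: opening $3,565.24; interest $17.83 → $3,583.07; payment $1,791.54; balance $1,791.53
Week 5: opening $1,791.53; interest $8.96 → $1,800.49; payment $1,800.49; balance $0.00
Total interest: $43.90 + $35.30 + $26.61 + $17.83 + $8.96 = $132.60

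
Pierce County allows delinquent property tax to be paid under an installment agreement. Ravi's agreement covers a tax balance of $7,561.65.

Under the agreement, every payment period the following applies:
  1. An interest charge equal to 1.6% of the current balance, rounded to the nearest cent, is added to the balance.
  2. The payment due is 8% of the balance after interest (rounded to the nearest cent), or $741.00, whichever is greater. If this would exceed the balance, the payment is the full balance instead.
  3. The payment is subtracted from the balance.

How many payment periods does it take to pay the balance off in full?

12

Payment period 1: opening $7,561.65; interest $120.99 → $7,682.64; payment $741.00; balance $6,941.64
Payment period 2: opening $6,941.64; interest $111.07 → $7,052.71; payment $741.00; balance $6,311.71
Payment period 3: opening $6,311.71; interest $100.99 → $6,412.70; payment $741.00; balance $5,671.70
Payment period 4: opening $5,671.70; interest $90.75 → $5,762.45; payment $741.00; balance $5,021.45
Payment period 5: opening $5,021.45; interest $80.34 → $5,101.79; payment $741.00; balance $4,360.79
Payment period 6: opening $4,360.79; interest $69.77 → $4,430.56; payment $741.00; balance $3,689.56
Payment period 7: opening $3,689.56; interest $59.03 → $3,748.59; payment $741.00; balance $3,007.59
Payment period 8: opening $3,007.59; interest $48.12 → $3,055.71; payment $741.00; balance $2,314.71
Payment period 9: opening $2,314.71; interest $37.04 → $2,351.75; payment $741.00; balance $1,610.75
Payment period 10: opening $1,610.75; interest $25.77 → $1,636.52; payment $741.00; balance $895.52
Payment period 11: opening $895.52; interest $14.33 → $909.85; payment $741.00; balance $168.85
Payment period 12: opening $168.85; interest $2.70 → $171.55; payment $171.55; balance $0.00
Balance reaches $0.00 in payment period 12.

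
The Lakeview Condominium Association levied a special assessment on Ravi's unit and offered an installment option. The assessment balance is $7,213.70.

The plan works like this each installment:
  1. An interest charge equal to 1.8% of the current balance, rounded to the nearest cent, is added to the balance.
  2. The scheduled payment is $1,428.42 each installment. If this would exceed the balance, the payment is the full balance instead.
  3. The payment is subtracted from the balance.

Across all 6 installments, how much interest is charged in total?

Installment 1: opening $7,213.70; interest $129.85 → $7,343.55; payment $1,428.42; balance $5,915.13
Installment 2: opening $5,915.13; interest $106.47 → $6,021.60; payment $1,428.42; balance $4,593.18
Installment 3: opening $4,593.18; interest $82.68 → $4,675.86; payment $1,428.42; balance $3,247.44
Installment 4: opening $3,247.44; interest $58.45 → $3,305.89; payment $1,428.42; balance $1,877.47
Installment 5: opening $1,877.47; interest $33.79 → $1,911.26; payment $1,428.42; balance $482.84
Installment 6: opening $482.84; interest $8.69 → $491.53; payment $491.53; balance $0.00
Total interest: $129.85 + $106.47 + $82.68 + $58.45 + $33.79 + $8.69 = $419.93

$419.93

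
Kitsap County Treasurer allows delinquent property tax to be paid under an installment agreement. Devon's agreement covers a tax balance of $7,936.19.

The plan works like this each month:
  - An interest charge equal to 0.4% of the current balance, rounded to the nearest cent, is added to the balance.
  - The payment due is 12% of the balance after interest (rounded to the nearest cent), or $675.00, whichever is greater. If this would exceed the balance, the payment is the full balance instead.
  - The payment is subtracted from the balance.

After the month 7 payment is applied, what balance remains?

$2,845.31

Month 1: opening $7,936.19; interest $31.74 → $7,967.93; payment $956.15; balance $7,011.78
Month 2: opening $7,011.78; interest $28.05 → $7,039.83; payment $844.78; balance $6,195.05
Month 3: opening $6,195.05; interest $24.78 → $6,219.83; payment $746.38; balance $5,473.45
Month 4: opening $5,473.45; interest $21.89 → $5,495.34; payment $675.00; balance $4,820.34
Month 5: opening $4,820.34; interest $19.28 → $4,839.62; payment $675.00; balance $4,164.62
Month 6: opening $4,164.62; interest $16.66 → $4,181.28; payment $675.00; balance $3,506.28
Month 7: opening $3,506.28; interest $14.03 → $3,520.31; payment $675.00; balance $2,845.31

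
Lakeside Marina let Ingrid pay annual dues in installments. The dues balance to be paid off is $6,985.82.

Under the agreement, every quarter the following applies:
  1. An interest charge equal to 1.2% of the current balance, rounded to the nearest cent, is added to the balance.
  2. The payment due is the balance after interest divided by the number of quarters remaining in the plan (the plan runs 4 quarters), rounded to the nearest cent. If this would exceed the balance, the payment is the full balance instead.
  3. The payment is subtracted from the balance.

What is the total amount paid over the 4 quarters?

# | Opening | Interest | Payment | End bal
1 | $6,985.82 | $83.83 | $1,767.41 | $5,302.24
2 | $5,302.24 | $63.63 | $1,788.62 | $3,577.25
3 | $3,577.25 | $42.93 | $1,810.09 | $1,810.09
4 | $1,810.09 | $21.72 | $1,831.81 | $0.00
Total paid: $7,197.93

$7,197.93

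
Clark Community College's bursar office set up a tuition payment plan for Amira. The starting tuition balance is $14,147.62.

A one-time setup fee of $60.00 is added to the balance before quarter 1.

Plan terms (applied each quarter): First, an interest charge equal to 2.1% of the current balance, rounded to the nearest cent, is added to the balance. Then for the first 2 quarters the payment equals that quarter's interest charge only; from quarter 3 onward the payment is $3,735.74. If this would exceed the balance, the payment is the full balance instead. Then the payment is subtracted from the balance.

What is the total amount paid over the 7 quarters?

Quarter 1: $14,207.62 +$298.36 interest = $14,505.98; pay $298.36 → $14,207.62
Quarter 2: $14,207.62 +$298.36 interest = $14,505.98; pay $298.36 → $14,207.62
Quarter 3: $14,207.62 +$298.36 interest = $14,505.98; pay $3,735.74 → $10,770.24
Quarter 4: $10,770.24 +$226.18 interest = $10,996.42; pay $3,735.74 → $7,260.68
Quarter 5: $7,260.68 +$152.47 interest = $7,413.15; pay $3,735.74 → $3,677.41
Quarter 6: $3,677.41 +$77.23 interest = $3,754.64; pay $3,735.74 → $18.90
Quarter 7: $18.90 +$0.40 interest = $19.30; pay $19.30 → $0.00
Total paid: $15,558.98

$15,558.98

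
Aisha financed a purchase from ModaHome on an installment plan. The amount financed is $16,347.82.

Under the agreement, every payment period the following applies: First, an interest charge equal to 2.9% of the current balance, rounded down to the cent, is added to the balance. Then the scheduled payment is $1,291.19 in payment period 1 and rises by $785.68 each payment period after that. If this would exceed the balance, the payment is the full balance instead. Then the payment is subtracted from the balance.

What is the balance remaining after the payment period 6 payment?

$0.00

# | Opening | Interest | Payment | End bal
1 | $16,347.82 | $474.08 | $1,291.19 | $15,530.71
2 | $15,530.71 | $450.39 | $2,076.87 | $13,904.23
3 | $13,904.23 | $403.22 | $2,862.55 | $11,444.90
4 | $11,444.90 | $331.90 | $3,648.23 | $8,128.57
5 | $8,128.57 | $235.72 | $4,433.91 | $3,930.38
6 | $3,930.38 | $113.98 | $4,044.36 | $0.00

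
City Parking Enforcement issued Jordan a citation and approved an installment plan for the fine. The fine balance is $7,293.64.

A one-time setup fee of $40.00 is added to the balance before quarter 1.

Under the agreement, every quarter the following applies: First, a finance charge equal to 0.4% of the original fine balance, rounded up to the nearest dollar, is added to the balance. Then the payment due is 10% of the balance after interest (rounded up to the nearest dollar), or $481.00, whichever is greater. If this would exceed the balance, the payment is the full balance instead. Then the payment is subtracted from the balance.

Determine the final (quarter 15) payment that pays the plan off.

$409.64

Quarter 1: opening $7,333.64; interest $30.00 → $7,363.64; payment $737.00; balance $6,626.64
Quarter 2: opening $6,626.64; interest $30.00 → $6,656.64; payment $666.00; balance $5,990.64
Quarter 3: opening $5,990.64; interest $30.00 → $6,020.64; payment $603.00; balance $5,417.64
Quarter 4: opening $5,417.64; interest $30.00 → $5,447.64; payment $545.00; balance $4,902.64
Quarter 5: opening $4,902.64; interest $30.00 → $4,932.64; payment $494.00; balance $4,438.64
Quarter 6: opening $4,438.64; interest $30.00 → $4,468.64; payment $481.00; balance $3,987.64
Quarter 7: opening $3,987.64; interest $30.00 → $4,017.64; payment $481.00; balance $3,536.64
Quarter 8: opening $3,536.64; interest $30.00 → $3,566.64; payment $481.00; balance $3,085.64
Quarter 9: opening $3,085.64; interest $30.00 → $3,115.64; payment $481.00; balance $2,634.64
Quarter 10: opening $2,634.64; interest $30.00 → $2,664.64; payment $481.00; balance $2,183.64
Quarter 11: opening $2,183.64; interest $30.00 → $2,213.64; payment $481.00; balance $1,732.64
Quarter 12: opening $1,732.64; interest $30.00 → $1,762.64; payment $481.00; balance $1,281.64
Quarter 13: opening $1,281.64; interest $30.00 → $1,311.64; payment $481.00; balance $830.64
Quarter 14: opening $830.64; interest $30.00 → $860.64; payment $481.00; balance $379.64
Quarter 15: opening $379.64; interest $30.00 → $409.64; payment $409.64; balance $0.00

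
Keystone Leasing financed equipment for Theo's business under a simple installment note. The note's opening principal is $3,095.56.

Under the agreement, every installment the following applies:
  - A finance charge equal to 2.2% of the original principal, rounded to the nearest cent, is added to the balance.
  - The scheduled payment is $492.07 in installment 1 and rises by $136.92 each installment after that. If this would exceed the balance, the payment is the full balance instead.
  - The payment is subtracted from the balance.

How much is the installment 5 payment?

$646.26

Installment 1: opening $3,095.56; interest $68.10 → $3,163.66; payment $492.07; balance $2,671.59
Installment 2: opening $2,671.59; interest $68.10 → $2,739.69; payment $628.99; balance $2,110.70
Installment 3: opening $2,110.70; interest $68.10 → $2,178.80; payment $765.91; balance $1,412.89
Installment 4: opening $1,412.89; interest $68.10 → $1,480.99; payment $902.83; balance $578.16
Installment 5: opening $578.16; interest $68.10 → $646.26; payment $646.26; balance $0.00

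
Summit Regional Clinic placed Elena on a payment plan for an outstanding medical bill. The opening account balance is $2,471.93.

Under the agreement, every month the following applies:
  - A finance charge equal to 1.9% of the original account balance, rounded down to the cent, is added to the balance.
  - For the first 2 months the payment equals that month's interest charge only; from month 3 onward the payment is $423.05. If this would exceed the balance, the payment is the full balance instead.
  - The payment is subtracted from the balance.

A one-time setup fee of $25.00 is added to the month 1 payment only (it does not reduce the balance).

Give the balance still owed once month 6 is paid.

Month 1: opening $2,471.93; interest $46.96 → $2,518.89; payment $46.96 (+ $25.00 fee); balance $2,471.93
Month 2: opening $2,471.93; interest $46.96 → $2,518.89; payment $46.96; balance $2,471.93
Month 3: opening $2,471.93; interest $46.96 → $2,518.89; payment $423.05; balance $2,095.84
Month 4: opening $2,095.84; interest $46.96 → $2,142.80; payment $423.05; balance $1,719.75
Month 5: opening $1,719.75; interest $46.96 → $1,766.71; payment $423.05; balance $1,343.66
Month 6: opening $1,343.66; interest $46.96 → $1,390.62; payment $423.05; balance $967.57

$967.57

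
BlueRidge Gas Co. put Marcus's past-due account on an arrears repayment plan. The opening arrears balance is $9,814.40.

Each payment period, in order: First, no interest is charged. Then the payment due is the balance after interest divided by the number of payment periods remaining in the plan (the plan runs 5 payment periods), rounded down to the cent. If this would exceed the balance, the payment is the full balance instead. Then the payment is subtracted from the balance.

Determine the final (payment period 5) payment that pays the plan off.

Payment period 1: opening $9,814.40; payment $1,962.88; balance $7,851.52
Payment period 2: opening $7,851.52; payment $1,962.88; balance $5,888.64
Payment period 3: opening $5,888.64; payment $1,962.88; balance $3,925.76
Payment period 4: opening $3,925.76; payment $1,962.88; balance $1,962.88
Payment period 5: opening $1,962.88; payment $1,962.88; balance $0.00

$1,962.88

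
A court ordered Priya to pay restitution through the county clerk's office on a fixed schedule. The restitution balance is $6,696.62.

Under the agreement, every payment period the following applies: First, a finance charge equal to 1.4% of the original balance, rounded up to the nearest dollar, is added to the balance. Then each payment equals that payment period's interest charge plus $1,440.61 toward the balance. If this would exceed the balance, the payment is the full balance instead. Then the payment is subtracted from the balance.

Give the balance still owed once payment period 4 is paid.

# | Opening | Interest | Payment | End bal
1 | $6,696.62 | $94.00 | $1,534.61 | $5,256.01
2 | $5,256.01 | $94.00 | $1,534.61 | $3,815.40
3 | $3,815.40 | $94.00 | $1,534.61 | $2,374.79
4 | $2,374.79 | $94.00 | $1,534.61 | $934.18

$934.18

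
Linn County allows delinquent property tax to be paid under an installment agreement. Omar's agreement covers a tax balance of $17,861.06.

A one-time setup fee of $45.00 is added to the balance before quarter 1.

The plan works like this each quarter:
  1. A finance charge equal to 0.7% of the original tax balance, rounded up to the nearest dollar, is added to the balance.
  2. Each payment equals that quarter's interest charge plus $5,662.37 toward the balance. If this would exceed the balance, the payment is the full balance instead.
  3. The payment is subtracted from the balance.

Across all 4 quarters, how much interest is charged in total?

# | Opening | Interest | Payment | End bal
1 | $17,906.06 | $126.00 | $5,788.37 | $12,243.69
2 | $12,243.69 | $126.00 | $5,788.37 | $6,581.32
3 | $6,581.32 | $126.00 | $5,788.37 | $918.95
4 | $918.95 | $126.00 | $1,044.95 | $0.00
Total interest: $126.00 + $126.00 + $126.00 + $126.00 = $504.00

$504.00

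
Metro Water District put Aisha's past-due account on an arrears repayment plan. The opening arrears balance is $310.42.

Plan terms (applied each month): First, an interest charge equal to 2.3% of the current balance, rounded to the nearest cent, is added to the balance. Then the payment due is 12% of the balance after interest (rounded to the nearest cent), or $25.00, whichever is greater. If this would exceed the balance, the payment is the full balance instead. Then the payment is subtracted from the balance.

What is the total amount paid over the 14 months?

Month 1: opening $310.42; interest $7.14 → $317.56; payment $38.11; balance $279.45
Month 2: opening $279.45; interest $6.43 → $285.88; payment $34.31; balance $251.57
Month 3: opening $251.57; interest $5.79 → $257.36; payment $30.88; balance $226.48
Month 4: opening $226.48; interest $5.21 → $231.69; payment $27.80; balance $203.89
Month 5: opening $203.89; interest $4.69 → $208.58; payment $25.03; balance $183.55
Month 6: opening $183.55; interest $4.22 → $187.77; payment $25.00; balance $162.77
Month 7: opening $162.77; interest $3.74 → $166.51; payment $25.00; balance $141.51
Month 8: opening $141.51; interest $3.25 → $144.76; payment $25.00; balance $119.76
Month 9: opening $119.76; interest $2.75 → $122.51; payment $25.00; balance $97.51
Month 10: opening $97.51; interest $2.24 → $99.75; payment $25.00; balance $74.75
Month 11: opening $74.75; interest $1.72 → $76.47; payment $25.00; balance $51.47
Month 12: opening $51.47; interest $1.18 → $52.65; payment $25.00; balance $27.65
Month 13: opening $27.65; interest $0.64 → $28.29; payment $25.00; balance $3.29
Month 14: opening $3.29; interest $0.08 → $3.37; payment $3.37; balance $0.00
Total paid: $359.50

$359.50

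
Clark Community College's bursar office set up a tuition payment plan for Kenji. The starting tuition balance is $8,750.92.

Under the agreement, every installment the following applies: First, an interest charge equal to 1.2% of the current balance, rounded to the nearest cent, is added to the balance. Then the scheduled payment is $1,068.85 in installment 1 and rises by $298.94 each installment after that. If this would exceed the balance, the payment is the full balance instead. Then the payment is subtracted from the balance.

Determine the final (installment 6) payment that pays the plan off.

Installment 1: $8,750.92 +$105.01 interest = $8,855.93; pay $1,068.85 → $7,787.08
Installment 2: $7,787.08 +$93.44 interest = $7,880.52; pay $1,367.79 → $6,512.73
Installment 3: $6,512.73 +$78.15 interest = $6,590.88; pay $1,666.73 → $4,924.15
Installment 4: $4,924.15 +$59.09 interest = $4,983.24; pay $1,965.67 → $3,017.57
Installment 5: $3,017.57 +$36.21 interest = $3,053.78; pay $2,264.61 → $789.17
Installment 6: $789.17 +$9.47 interest = $798.64; pay $798.64 → $0.00

$798.64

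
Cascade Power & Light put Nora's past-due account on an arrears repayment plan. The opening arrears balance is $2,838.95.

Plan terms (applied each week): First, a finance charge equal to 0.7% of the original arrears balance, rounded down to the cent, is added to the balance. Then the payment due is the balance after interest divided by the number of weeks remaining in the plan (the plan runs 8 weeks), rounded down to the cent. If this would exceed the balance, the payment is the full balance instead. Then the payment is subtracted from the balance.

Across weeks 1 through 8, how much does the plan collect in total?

Week 1: $2,838.95 +$19.87 interest = $2,858.82; pay $357.35 → $2,501.47
Week 2: $2,501.47 +$19.87 interest = $2,521.34; pay $360.19 → $2,161.15
Week 3: $2,161.15 +$19.87 interest = $2,181.02; pay $363.50 → $1,817.52
Week 4: $1,817.52 +$19.87 interest = $1,837.39; pay $367.47 → $1,469.92
Week 5: $1,469.92 +$19.87 interest = $1,489.79; pay $372.44 → $1,117.35
Week 6: $1,117.35 +$19.87 interest = $1,137.22; pay $379.07 → $758.15
Week 7: $758.15 +$19.87 interest = $778.02; pay $389.01 → $389.01
Week 8: $389.01 +$19.87 interest = $408.88; pay $408.88 → $0.00
Total paid: $2,997.91

$2,997.91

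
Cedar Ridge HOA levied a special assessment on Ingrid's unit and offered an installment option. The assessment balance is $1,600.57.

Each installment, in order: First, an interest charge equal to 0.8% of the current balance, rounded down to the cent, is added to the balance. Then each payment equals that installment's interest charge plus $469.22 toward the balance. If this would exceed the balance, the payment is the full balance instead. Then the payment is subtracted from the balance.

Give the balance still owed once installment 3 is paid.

$192.91

Installment 1: $1,600.57 +$12.80 interest = $1,613.37; pay $482.02 → $1,131.35
Installment 2: $1,131.35 +$9.05 interest = $1,140.40; pay $478.27 → $662.13
Installment 3: $662.13 +$5.29 interest = $667.42; pay $474.51 → $192.91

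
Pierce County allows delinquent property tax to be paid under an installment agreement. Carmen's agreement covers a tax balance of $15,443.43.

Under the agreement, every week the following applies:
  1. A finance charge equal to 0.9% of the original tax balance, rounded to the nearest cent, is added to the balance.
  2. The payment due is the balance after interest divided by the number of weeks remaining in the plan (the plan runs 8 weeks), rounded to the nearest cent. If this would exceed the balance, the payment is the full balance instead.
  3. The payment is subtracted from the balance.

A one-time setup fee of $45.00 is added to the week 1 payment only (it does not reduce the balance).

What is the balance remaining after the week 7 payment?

Week 1: opening $15,443.43; interest $138.99 → $15,582.42; payment $1,947.80 (+ $45.00 fee); balance $13,634.62
Week 2: opening $13,634.62; interest $138.99 → $13,773.61; payment $1,967.66; balance $11,805.95
Week 3: opening $11,805.95; interest $138.99 → $11,944.94; payment $1,990.82; balance $9,954.12
Week 4: opening $9,954.12; interest $138.99 → $10,093.11; payment $2,018.62; balance $8,074.49
Week 5: opening $8,074.49; interest $138.99 → $8,213.48; payment $2,053.37; balance $6,160.11
Week 6: opening $6,160.11; interest $138.99 → $6,299.10; payment $2,099.70; balance $4,199.40
Week 7: opening $4,199.40; interest $138.99 → $4,338.39; payment $2,169.20; balance $2,169.19

$2,169.19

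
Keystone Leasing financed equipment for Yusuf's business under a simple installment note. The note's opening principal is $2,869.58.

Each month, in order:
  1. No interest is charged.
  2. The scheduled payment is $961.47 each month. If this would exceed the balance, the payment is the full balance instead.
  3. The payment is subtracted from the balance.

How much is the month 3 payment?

$946.64

# | Opening | Payment | End bal
1 | $2,869.58 | $961.47 | $1,908.11
2 | $1,908.11 | $961.47 | $946.64
3 | $946.64 | $946.64 | $0.00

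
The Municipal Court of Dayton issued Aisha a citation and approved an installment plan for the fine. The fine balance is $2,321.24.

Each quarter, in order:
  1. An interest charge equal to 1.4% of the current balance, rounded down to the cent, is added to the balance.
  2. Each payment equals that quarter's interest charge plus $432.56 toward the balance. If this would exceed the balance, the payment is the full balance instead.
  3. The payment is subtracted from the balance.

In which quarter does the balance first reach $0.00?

6

# | Opening | Interest | Payment | End bal
1 | $2,321.24 | $32.49 | $465.05 | $1,888.68
2 | $1,888.68 | $26.44 | $459.00 | $1,456.12
3 | $1,456.12 | $20.38 | $452.94 | $1,023.56
4 | $1,023.56 | $14.32 | $446.88 | $591.00
5 | $591.00 | $8.27 | $440.83 | $158.44
6 | $158.44 | $2.21 | $160.65 | $0.00
Balance reaches $0.00 in quarter 6.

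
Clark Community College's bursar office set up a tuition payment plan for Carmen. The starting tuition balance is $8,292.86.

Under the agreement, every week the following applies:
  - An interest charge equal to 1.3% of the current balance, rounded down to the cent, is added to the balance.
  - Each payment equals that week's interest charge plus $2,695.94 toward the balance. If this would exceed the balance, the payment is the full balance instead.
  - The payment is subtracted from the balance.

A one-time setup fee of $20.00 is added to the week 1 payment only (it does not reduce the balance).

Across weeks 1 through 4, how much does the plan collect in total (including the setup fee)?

Week 1: $8,292.86 +$107.80 interest = $8,400.66; pay $2,803.74 (+ $20.00 fee) → $5,596.92
Week 2: $5,596.92 +$72.75 interest = $5,669.67; pay $2,768.69 → $2,900.98
Week 3: $2,900.98 +$37.71 interest = $2,938.69; pay $2,733.65 → $205.04
Week 4: $205.04 +$2.66 interest = $207.70; pay $207.70 → $0.00
Total paid: $8,533.78

$8,533.78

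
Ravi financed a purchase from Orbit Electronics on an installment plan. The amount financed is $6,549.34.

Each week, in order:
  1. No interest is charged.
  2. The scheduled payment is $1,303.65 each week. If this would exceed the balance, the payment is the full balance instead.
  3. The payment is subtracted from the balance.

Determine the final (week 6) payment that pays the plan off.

$31.09

# | Opening | Payment | End bal
1 | $6,549.34 | $1,303.65 | $5,245.69
2 | $5,245.69 | $1,303.65 | $3,942.04
3 | $3,942.04 | $1,303.65 | $2,638.39
4 | $2,638.39 | $1,303.65 | $1,334.74
5 | $1,334.74 | $1,303.65 | $31.09
6 | $31.09 | $31.09 | $0.00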